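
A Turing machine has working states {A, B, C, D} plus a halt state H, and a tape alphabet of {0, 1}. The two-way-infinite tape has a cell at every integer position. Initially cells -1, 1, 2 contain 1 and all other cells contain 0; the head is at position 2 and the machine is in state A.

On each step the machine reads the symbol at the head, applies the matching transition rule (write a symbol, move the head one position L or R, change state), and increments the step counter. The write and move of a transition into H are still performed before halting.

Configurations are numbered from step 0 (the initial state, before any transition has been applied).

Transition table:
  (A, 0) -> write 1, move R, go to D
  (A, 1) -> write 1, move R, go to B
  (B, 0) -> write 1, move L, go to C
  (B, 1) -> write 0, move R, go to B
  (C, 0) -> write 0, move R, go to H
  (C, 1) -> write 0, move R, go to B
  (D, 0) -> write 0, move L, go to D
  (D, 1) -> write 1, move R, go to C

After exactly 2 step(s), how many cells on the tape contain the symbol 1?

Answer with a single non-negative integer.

Answer: 4

Derivation:
Step 1: in state A at pos 2, read 1 -> (A,1)->write 1,move R,goto B. Now: state=B, head=3, tape[-2..4]=0101100 (head:      ^)
Step 2: in state B at pos 3, read 0 -> (B,0)->write 1,move L,goto C. Now: state=C, head=2, tape[-2..4]=0101110 (head:     ^)
Cells containing 1 after step 2: {-1, 1, 2, 3} -> 4 cell(s)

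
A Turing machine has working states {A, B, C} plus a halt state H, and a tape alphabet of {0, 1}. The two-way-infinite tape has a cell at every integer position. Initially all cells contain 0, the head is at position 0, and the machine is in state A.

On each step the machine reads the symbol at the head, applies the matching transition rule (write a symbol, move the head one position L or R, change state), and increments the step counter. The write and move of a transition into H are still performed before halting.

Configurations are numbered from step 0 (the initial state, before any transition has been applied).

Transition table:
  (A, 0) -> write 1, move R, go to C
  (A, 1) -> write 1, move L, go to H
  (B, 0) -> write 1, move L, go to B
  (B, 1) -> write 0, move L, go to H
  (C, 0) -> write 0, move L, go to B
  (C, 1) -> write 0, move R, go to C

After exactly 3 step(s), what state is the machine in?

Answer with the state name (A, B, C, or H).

Step 1: in state A at pos 0, read 0 -> (A,0)->write 1,move R,goto C. Now: state=C, head=1, tape[-1..2]=0100 (head:   ^)
Step 2: in state C at pos 1, read 0 -> (C,0)->write 0,move L,goto B. Now: state=B, head=0, tape[-1..2]=0100 (head:  ^)
Step 3: in state B at pos 0, read 1 -> (B,1)->write 0,move L,goto H. Now: state=H, head=-1, tape[-2..2]=00000 (head:  ^)

Answer: H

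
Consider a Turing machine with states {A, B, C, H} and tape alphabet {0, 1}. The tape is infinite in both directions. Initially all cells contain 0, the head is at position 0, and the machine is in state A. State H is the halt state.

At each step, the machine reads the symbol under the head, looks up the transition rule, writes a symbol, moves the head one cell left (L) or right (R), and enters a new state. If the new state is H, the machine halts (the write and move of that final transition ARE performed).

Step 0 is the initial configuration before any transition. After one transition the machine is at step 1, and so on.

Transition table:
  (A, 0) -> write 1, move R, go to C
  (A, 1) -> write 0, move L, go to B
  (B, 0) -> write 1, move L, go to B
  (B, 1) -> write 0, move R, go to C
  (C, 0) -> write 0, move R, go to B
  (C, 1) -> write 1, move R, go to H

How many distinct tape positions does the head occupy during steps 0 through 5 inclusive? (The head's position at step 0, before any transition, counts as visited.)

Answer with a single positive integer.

Answer: 3

Derivation:
Step 1: in state A at pos 0, read 0 -> (A,0)->write 1,move R,goto C. Now: state=C, head=1, tape[-1..2]=0100 (head:   ^)
Step 2: in state C at pos 1, read 0 -> (C,0)->write 0,move R,goto B. Now: state=B, head=2, tape[-1..3]=01000 (head:    ^)
Step 3: in state B at pos 2, read 0 -> (B,0)->write 1,move L,goto B. Now: state=B, head=1, tape[-1..3]=01010 (head:   ^)
Step 4: in state B at pos 1, read 0 -> (B,0)->write 1,move L,goto B. Now: state=B, head=0, tape[-1..3]=01110 (head:  ^)
Step 5: in state B at pos 0, read 1 -> (B,1)->write 0,move R,goto C. Now: state=C, head=1, tape[-1..3]=00110 (head:   ^)
Head positions at steps 0..5: starting at 0, distinct positions visited = {0, 1, 2} -> 3 position(s)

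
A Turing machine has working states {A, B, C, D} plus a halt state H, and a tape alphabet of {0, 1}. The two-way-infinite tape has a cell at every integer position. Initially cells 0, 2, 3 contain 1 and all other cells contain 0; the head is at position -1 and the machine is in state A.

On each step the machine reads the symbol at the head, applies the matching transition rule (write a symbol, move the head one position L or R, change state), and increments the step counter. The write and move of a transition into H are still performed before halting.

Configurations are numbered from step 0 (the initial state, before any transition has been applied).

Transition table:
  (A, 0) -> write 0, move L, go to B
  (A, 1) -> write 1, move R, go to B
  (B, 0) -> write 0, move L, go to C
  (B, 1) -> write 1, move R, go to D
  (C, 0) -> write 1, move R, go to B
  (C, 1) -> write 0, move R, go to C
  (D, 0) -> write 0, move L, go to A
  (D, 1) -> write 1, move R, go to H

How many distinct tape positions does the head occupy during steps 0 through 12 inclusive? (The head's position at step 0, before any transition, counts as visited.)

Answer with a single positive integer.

Step 1: in state A at pos -1, read 0 -> (A,0)->write 0,move L,goto B. Now: state=B, head=-2, tape[-3..4]=00010110 (head:  ^)
Step 2: in state B at pos -2, read 0 -> (B,0)->write 0,move L,goto C. Now: state=C, head=-3, tape[-4..4]=000010110 (head:  ^)
Step 3: in state C at pos -3, read 0 -> (C,0)->write 1,move R,goto B. Now: state=B, head=-2, tape[-4..4]=010010110 (head:   ^)
Step 4: in state B at pos -2, read 0 -> (B,0)->write 0,move L,goto C. Now: state=C, head=-3, tape[-4..4]=010010110 (head:  ^)
Step 5: in state C at pos -3, read 1 -> (C,1)->write 0,move R,goto C. Now: state=C, head=-2, tape[-4..4]=000010110 (head:   ^)
Step 6: in state C at pos -2, read 0 -> (C,0)->write 1,move R,goto B. Now: state=B, head=-1, tape[-4..4]=001010110 (head:    ^)
Step 7: in state B at pos -1, read 0 -> (B,0)->write 0,move L,goto C. Now: state=C, head=-2, tape[-4..4]=001010110 (head:   ^)
Step 8: in state C at pos -2, read 1 -> (C,1)->write 0,move R,goto C. Now: state=C, head=-1, tape[-4..4]=000010110 (head:    ^)
Step 9: in state C at pos -1, read 0 -> (C,0)->write 1,move R,goto B. Now: state=B, head=0, tape[-4..4]=000110110 (head:     ^)
Step 10: in state B at pos 0, read 1 -> (B,1)->write 1,move R,goto D. Now: state=D, head=1, tape[-4..4]=000110110 (head:      ^)
Step 11: in state D at pos 1, read 0 -> (D,0)->write 0,move L,goto A. Now: state=A, head=0, tape[-4..4]=000110110 (head:     ^)
Step 12: in state A at pos 0, read 1 -> (A,1)->write 1,move R,goto B. Now: state=B, head=1, tape[-4..4]=000110110 (head:      ^)
Head positions at steps 0..12: starting at -1, distinct positions visited = {-3, -2, -1, 0, 1} -> 5 position(s)

Answer: 5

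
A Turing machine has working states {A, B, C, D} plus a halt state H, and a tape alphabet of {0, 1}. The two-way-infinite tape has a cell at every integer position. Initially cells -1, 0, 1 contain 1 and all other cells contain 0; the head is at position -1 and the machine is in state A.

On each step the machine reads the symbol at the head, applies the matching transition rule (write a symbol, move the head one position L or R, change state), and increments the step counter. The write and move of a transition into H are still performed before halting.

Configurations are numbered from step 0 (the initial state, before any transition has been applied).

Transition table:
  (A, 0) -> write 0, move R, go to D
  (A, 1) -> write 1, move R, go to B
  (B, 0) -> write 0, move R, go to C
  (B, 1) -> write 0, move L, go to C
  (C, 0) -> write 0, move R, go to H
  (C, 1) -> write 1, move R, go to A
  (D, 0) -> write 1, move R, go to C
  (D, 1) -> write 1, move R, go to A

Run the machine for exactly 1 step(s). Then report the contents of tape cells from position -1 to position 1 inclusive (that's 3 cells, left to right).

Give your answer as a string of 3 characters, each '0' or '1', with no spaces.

Answer: 111

Derivation:
Step 1: in state A at pos -1, read 1 -> (A,1)->write 1,move R,goto B. Now: state=B, head=0, tape[-2..2]=01110 (head:   ^)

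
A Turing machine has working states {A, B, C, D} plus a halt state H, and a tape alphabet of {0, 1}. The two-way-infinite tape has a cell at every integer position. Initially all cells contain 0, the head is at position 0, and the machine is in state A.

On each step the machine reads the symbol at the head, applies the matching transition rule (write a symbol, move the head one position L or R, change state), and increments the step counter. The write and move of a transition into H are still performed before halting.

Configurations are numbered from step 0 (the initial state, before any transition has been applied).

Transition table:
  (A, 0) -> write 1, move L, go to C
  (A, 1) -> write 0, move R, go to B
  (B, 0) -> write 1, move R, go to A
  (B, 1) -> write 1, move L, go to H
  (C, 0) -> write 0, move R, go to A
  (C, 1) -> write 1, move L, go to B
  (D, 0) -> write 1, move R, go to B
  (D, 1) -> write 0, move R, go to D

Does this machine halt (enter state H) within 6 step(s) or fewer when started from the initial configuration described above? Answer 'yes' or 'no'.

Step 1: in state A at pos 0, read 0 -> (A,0)->write 1,move L,goto C. Now: state=C, head=-1, tape[-2..1]=0010 (head:  ^)
Step 2: in state C at pos -1, read 0 -> (C,0)->write 0,move R,goto A. Now: state=A, head=0, tape[-2..1]=0010 (head:   ^)
Step 3: in state A at pos 0, read 1 -> (A,1)->write 0,move R,goto B. Now: state=B, head=1, tape[-2..2]=00000 (head:    ^)
Step 4: in state B at pos 1, read 0 -> (B,0)->write 1,move R,goto A. Now: state=A, head=2, tape[-2..3]=000100 (head:     ^)
Step 5: in state A at pos 2, read 0 -> (A,0)->write 1,move L,goto C. Now: state=C, head=1, tape[-2..3]=000110 (head:    ^)
Step 6: in state C at pos 1, read 1 -> (C,1)->write 1,move L,goto B. Now: state=B, head=0, tape[-2..3]=000110 (head:   ^)
After 6 step(s): state = B (not H) -> not halted within 6 -> no

Answer: no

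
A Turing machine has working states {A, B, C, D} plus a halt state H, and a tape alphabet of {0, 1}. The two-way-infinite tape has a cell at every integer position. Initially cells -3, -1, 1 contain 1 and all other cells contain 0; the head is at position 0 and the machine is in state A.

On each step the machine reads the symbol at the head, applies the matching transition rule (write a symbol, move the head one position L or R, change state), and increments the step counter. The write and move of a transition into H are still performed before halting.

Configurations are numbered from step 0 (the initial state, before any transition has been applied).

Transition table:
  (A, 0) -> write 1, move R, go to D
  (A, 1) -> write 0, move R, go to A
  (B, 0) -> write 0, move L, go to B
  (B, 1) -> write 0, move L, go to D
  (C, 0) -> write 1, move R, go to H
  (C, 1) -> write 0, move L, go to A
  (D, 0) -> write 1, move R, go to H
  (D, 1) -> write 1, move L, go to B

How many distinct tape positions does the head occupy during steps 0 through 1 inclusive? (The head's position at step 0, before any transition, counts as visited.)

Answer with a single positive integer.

Answer: 2

Derivation:
Step 1: in state A at pos 0, read 0 -> (A,0)->write 1,move R,goto D. Now: state=D, head=1, tape[-4..2]=0101110 (head:      ^)
Head positions at steps 0..1: starting at 0, distinct positions visited = {0, 1} -> 2 position(s)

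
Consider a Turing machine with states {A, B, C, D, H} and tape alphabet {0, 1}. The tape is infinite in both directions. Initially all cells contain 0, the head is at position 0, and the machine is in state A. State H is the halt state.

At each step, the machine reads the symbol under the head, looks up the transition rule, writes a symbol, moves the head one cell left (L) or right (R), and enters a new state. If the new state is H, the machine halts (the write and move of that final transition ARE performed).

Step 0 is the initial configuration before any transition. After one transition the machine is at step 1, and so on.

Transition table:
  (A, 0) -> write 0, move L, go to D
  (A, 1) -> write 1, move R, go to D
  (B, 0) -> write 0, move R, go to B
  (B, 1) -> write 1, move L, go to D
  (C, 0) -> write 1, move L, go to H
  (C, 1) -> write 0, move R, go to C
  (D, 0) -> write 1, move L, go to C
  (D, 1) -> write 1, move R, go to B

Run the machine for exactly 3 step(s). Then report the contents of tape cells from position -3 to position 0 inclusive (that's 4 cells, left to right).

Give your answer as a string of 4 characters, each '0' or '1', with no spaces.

Answer: 0110

Derivation:
Step 1: in state A at pos 0, read 0 -> (A,0)->write 0,move L,goto D. Now: state=D, head=-1, tape[-2..1]=0000 (head:  ^)
Step 2: in state D at pos -1, read 0 -> (D,0)->write 1,move L,goto C. Now: state=C, head=-2, tape[-3..1]=00100 (head:  ^)
Step 3: in state C at pos -2, read 0 -> (C,0)->write 1,move L,goto H. Now: state=H, head=-3, tape[-4..1]=001100 (head:  ^)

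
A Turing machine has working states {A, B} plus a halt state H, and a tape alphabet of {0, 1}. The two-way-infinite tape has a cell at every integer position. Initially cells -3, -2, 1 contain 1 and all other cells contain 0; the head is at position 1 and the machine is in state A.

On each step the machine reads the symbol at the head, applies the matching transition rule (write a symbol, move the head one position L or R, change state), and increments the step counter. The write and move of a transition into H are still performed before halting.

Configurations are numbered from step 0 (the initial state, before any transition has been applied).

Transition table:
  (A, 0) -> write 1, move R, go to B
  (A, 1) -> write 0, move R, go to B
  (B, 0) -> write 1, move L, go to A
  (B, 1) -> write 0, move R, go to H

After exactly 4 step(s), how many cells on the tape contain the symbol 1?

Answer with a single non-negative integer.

Answer: 3

Derivation:
Step 1: in state A at pos 1, read 1 -> (A,1)->write 0,move R,goto B. Now: state=B, head=2, tape[-4..3]=01100000 (head:       ^)
Step 2: in state B at pos 2, read 0 -> (B,0)->write 1,move L,goto A. Now: state=A, head=1, tape[-4..3]=01100010 (head:      ^)
Step 3: in state A at pos 1, read 0 -> (A,0)->write 1,move R,goto B. Now: state=B, head=2, tape[-4..3]=01100110 (head:       ^)
Step 4: in state B at pos 2, read 1 -> (B,1)->write 0,move R,goto H. Now: state=H, head=3, tape[-4..4]=011001000 (head:        ^)
Cells containing 1 after step 4: {-3, -2, 1} -> 3 cell(s)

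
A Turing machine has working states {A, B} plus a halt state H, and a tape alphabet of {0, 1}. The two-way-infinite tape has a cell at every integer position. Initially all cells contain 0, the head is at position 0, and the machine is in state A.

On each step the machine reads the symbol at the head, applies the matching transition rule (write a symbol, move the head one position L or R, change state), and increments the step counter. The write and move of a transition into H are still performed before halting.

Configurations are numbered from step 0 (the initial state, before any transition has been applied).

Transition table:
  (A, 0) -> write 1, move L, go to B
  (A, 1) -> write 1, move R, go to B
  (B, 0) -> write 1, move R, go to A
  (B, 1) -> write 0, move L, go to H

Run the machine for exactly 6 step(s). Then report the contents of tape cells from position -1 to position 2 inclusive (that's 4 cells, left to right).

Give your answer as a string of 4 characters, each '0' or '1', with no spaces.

Step 1: in state A at pos 0, read 0 -> (A,0)->write 1,move L,goto B. Now: state=B, head=-1, tape[-2..1]=0010 (head:  ^)
Step 2: in state B at pos -1, read 0 -> (B,0)->write 1,move R,goto A. Now: state=A, head=0, tape[-2..1]=0110 (head:   ^)
Step 3: in state A at pos 0, read 1 -> (A,1)->write 1,move R,goto B. Now: state=B, head=1, tape[-2..2]=01100 (head:    ^)
Step 4: in state B at pos 1, read 0 -> (B,0)->write 1,move R,goto A. Now: state=A, head=2, tape[-2..3]=011100 (head:     ^)
Step 5: in state A at pos 2, read 0 -> (A,0)->write 1,move L,goto B. Now: state=B, head=1, tape[-2..3]=011110 (head:    ^)
Step 6: in state B at pos 1, read 1 -> (B,1)->write 0,move L,goto H. Now: state=H, head=0, tape[-2..3]=011010 (head:   ^)

Answer: 1101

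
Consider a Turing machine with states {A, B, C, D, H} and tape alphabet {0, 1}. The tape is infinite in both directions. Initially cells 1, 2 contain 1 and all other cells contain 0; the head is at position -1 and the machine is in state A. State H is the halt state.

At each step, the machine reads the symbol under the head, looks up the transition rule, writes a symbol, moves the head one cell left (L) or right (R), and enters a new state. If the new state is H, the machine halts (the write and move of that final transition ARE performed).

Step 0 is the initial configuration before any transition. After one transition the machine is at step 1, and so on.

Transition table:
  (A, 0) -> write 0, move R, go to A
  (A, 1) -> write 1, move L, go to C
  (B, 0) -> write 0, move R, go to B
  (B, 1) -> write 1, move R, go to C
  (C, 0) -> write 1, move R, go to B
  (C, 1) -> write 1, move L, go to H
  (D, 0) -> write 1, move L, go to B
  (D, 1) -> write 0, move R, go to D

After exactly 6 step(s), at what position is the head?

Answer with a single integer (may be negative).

Step 1: in state A at pos -1, read 0 -> (A,0)->write 0,move R,goto A. Now: state=A, head=0, tape[-2..3]=000110 (head:   ^)
Step 2: in state A at pos 0, read 0 -> (A,0)->write 0,move R,goto A. Now: state=A, head=1, tape[-2..3]=000110 (head:    ^)
Step 3: in state A at pos 1, read 1 -> (A,1)->write 1,move L,goto C. Now: state=C, head=0, tape[-2..3]=000110 (head:   ^)
Step 4: in state C at pos 0, read 0 -> (C,0)->write 1,move R,goto B. Now: state=B, head=1, tape[-2..3]=001110 (head:    ^)
Step 5: in state B at pos 1, read 1 -> (B,1)->write 1,move R,goto C. Now: state=C, head=2, tape[-2..3]=001110 (head:     ^)
Step 6: in state C at pos 2, read 1 -> (C,1)->write 1,move L,goto H. Now: state=H, head=1, tape[-2..3]=001110 (head:    ^)

Answer: 1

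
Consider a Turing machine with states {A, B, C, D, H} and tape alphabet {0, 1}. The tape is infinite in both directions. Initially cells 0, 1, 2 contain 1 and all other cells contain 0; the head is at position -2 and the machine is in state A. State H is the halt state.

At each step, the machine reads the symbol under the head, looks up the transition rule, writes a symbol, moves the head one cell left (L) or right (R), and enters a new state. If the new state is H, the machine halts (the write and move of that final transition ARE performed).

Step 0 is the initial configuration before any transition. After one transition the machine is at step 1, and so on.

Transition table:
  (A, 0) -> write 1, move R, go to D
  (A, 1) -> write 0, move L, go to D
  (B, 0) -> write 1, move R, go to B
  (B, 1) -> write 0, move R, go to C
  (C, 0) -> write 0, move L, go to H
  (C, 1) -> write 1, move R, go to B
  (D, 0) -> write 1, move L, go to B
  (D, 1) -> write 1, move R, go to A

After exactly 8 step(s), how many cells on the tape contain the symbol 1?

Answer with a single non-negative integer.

Step 1: in state A at pos -2, read 0 -> (A,0)->write 1,move R,goto D. Now: state=D, head=-1, tape[-3..3]=0101110 (head:   ^)
Step 2: in state D at pos -1, read 0 -> (D,0)->write 1,move L,goto B. Now: state=B, head=-2, tape[-3..3]=0111110 (head:  ^)
Step 3: in state B at pos -2, read 1 -> (B,1)->write 0,move R,goto C. Now: state=C, head=-1, tape[-3..3]=0011110 (head:   ^)
Step 4: in state C at pos -1, read 1 -> (C,1)->write 1,move R,goto B. Now: state=B, head=0, tape[-3..3]=0011110 (head:    ^)
Step 5: in state B at pos 0, read 1 -> (B,1)->write 0,move R,goto C. Now: state=C, head=1, tape[-3..3]=0010110 (head:     ^)
Step 6: in state C at pos 1, read 1 -> (C,1)->write 1,move R,goto B. Now: state=B, head=2, tape[-3..3]=0010110 (head:      ^)
Step 7: in state B at pos 2, read 1 -> (B,1)->write 0,move R,goto C. Now: state=C, head=3, tape[-3..4]=00101000 (head:       ^)
Step 8: in state C at pos 3, read 0 -> (C,0)->write 0,move L,goto H. Now: state=H, head=2, tape[-3..4]=00101000 (head:      ^)
Cells containing 1 after step 8: {-1, 1} -> 2 cell(s)

Answer: 2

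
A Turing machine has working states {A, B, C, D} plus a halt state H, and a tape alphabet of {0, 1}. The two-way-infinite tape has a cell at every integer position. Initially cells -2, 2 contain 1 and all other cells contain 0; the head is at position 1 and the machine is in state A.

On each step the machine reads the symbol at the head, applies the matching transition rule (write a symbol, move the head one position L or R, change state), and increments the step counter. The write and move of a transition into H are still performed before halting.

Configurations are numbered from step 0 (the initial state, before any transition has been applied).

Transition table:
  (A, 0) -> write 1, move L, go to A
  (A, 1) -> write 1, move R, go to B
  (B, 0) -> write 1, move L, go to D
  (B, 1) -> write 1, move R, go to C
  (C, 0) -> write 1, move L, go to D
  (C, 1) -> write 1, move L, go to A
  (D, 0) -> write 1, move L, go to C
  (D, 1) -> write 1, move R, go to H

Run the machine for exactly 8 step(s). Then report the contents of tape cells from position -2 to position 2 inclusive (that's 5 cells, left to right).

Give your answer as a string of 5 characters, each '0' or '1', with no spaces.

Step 1: in state A at pos 1, read 0 -> (A,0)->write 1,move L,goto A. Now: state=A, head=0, tape[-3..3]=0100110 (head:    ^)
Step 2: in state A at pos 0, read 0 -> (A,0)->write 1,move L,goto A. Now: state=A, head=-1, tape[-3..3]=0101110 (head:   ^)
Step 3: in state A at pos -1, read 0 -> (A,0)->write 1,move L,goto A. Now: state=A, head=-2, tape[-3..3]=0111110 (head:  ^)
Step 4: in state A at pos -2, read 1 -> (A,1)->write 1,move R,goto B. Now: state=B, head=-1, tape[-3..3]=0111110 (head:   ^)
Step 5: in state B at pos -1, read 1 -> (B,1)->write 1,move R,goto C. Now: state=C, head=0, tape[-3..3]=0111110 (head:    ^)
Step 6: in state C at pos 0, read 1 -> (C,1)->write 1,move L,goto A. Now: state=A, head=-1, tape[-3..3]=0111110 (head:   ^)
Step 7: in state A at pos -1, read 1 -> (A,1)->write 1,move R,goto B. Now: state=B, head=0, tape[-3..3]=0111110 (head:    ^)
Step 8: in state B at pos 0, read 1 -> (B,1)->write 1,move R,goto C. Now: state=C, head=1, tape[-3..3]=0111110 (head:     ^)

Answer: 11111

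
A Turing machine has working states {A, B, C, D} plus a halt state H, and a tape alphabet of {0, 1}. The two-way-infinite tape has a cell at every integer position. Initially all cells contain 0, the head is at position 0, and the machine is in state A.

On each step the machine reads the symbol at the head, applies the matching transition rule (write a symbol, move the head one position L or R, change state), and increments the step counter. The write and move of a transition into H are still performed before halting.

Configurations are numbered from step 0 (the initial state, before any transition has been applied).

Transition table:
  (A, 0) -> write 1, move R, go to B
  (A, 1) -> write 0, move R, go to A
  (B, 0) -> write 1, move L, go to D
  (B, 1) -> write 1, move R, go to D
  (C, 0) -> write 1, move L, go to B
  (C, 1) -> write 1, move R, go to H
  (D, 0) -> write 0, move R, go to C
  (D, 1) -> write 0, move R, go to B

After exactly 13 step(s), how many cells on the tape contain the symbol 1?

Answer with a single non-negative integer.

Answer: 2

Derivation:
Step 1: in state A at pos 0, read 0 -> (A,0)->write 1,move R,goto B. Now: state=B, head=1, tape[-1..2]=0100 (head:   ^)
Step 2: in state B at pos 1, read 0 -> (B,0)->write 1,move L,goto D. Now: state=D, head=0, tape[-1..2]=0110 (head:  ^)
Step 3: in state D at pos 0, read 1 -> (D,1)->write 0,move R,goto B. Now: state=B, head=1, tape[-1..2]=0010 (head:   ^)
Step 4: in state B at pos 1, read 1 -> (B,1)->write 1,move R,goto D. Now: state=D, head=2, tape[-1..3]=00100 (head:    ^)
Step 5: in state D at pos 2, read 0 -> (D,0)->write 0,move R,goto C. Now: state=C, head=3, tape[-1..4]=001000 (head:     ^)
Step 6: in state C at pos 3, read 0 -> (C,0)->write 1,move L,goto B. Now: state=B, head=2, tape[-1..4]=001010 (head:    ^)
Step 7: in state B at pos 2, read 0 -> (B,0)->write 1,move L,goto D. Now: state=D, head=1, tape[-1..4]=001110 (head:   ^)
Step 8: in state D at pos 1, read 1 -> (D,1)->write 0,move R,goto B. Now: state=B, head=2, tape[-1..4]=000110 (head:    ^)
Step 9: in state B at pos 2, read 1 -> (B,1)->write 1,move R,goto D. Now: state=D, head=3, tape[-1..4]=000110 (head:     ^)
Step 10: in state D at pos 3, read 1 -> (D,1)->write 0,move R,goto B. Now: state=B, head=4, tape[-1..5]=0001000 (head:      ^)
Step 11: in state B at pos 4, read 0 -> (B,0)->write 1,move L,goto D. Now: state=D, head=3, tape[-1..5]=0001010 (head:     ^)
Step 12: in state D at pos 3, read 0 -> (D,0)->write 0,move R,goto C. Now: state=C, head=4, tape[-1..5]=0001010 (head:      ^)
Step 13: in state C at pos 4, read 1 -> (C,1)->write 1,move R,goto H. Now: state=H, head=5, tape[-1..6]=00010100 (head:       ^)
Cells containing 1 after step 13: {2, 4} -> 2 cell(s)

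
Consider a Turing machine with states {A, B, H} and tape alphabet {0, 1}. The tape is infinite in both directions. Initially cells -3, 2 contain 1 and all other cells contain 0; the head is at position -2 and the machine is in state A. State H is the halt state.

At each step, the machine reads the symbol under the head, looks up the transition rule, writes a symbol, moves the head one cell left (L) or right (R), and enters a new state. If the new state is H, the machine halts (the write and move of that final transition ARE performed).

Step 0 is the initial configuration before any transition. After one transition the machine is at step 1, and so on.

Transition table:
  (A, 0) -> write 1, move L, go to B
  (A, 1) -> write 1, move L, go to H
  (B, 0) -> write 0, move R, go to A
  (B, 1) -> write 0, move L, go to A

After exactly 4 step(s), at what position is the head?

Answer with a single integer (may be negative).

Answer: -4

Derivation:
Step 1: in state A at pos -2, read 0 -> (A,0)->write 1,move L,goto B. Now: state=B, head=-3, tape[-4..3]=01100010 (head:  ^)
Step 2: in state B at pos -3, read 1 -> (B,1)->write 0,move L,goto A. Now: state=A, head=-4, tape[-5..3]=000100010 (head:  ^)
Step 3: in state A at pos -4, read 0 -> (A,0)->write 1,move L,goto B. Now: state=B, head=-5, tape[-6..3]=0010100010 (head:  ^)
Step 4: in state B at pos -5, read 0 -> (B,0)->write 0,move R,goto A. Now: state=A, head=-4, tape[-6..3]=0010100010 (head:   ^)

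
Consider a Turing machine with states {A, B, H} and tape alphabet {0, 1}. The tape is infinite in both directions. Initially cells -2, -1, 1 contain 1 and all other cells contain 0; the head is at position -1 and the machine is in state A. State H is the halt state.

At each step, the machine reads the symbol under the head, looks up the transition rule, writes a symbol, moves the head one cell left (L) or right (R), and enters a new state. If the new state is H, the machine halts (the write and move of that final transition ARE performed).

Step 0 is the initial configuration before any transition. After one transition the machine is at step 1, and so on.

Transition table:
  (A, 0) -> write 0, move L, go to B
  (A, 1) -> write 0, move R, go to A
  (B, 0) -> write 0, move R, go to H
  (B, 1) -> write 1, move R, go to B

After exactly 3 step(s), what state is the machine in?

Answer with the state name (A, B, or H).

Answer: H

Derivation:
Step 1: in state A at pos -1, read 1 -> (A,1)->write 0,move R,goto A. Now: state=A, head=0, tape[-3..2]=010010 (head:    ^)
Step 2: in state A at pos 0, read 0 -> (A,0)->write 0,move L,goto B. Now: state=B, head=-1, tape[-3..2]=010010 (head:   ^)
Step 3: in state B at pos -1, read 0 -> (B,0)->write 0,move R,goto H. Now: state=H, head=0, tape[-3..2]=010010 (head:    ^)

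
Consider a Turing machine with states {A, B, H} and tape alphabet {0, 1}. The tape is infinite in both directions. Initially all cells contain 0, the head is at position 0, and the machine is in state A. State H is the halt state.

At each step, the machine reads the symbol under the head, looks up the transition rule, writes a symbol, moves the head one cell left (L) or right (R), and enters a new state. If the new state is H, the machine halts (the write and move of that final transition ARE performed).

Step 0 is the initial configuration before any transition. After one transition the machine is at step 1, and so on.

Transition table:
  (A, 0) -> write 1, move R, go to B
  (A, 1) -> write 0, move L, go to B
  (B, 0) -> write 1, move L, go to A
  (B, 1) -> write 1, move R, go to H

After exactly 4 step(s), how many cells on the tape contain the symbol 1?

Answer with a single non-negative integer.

Answer: 2

Derivation:
Step 1: in state A at pos 0, read 0 -> (A,0)->write 1,move R,goto B. Now: state=B, head=1, tape[-1..2]=0100 (head:   ^)
Step 2: in state B at pos 1, read 0 -> (B,0)->write 1,move L,goto A. Now: state=A, head=0, tape[-1..2]=0110 (head:  ^)
Step 3: in state A at pos 0, read 1 -> (A,1)->write 0,move L,goto B. Now: state=B, head=-1, tape[-2..2]=00010 (head:  ^)
Step 4: in state B at pos -1, read 0 -> (B,0)->write 1,move L,goto A. Now: state=A, head=-2, tape[-3..2]=001010 (head:  ^)
Cells containing 1 after step 4: {-1, 1} -> 2 cell(s)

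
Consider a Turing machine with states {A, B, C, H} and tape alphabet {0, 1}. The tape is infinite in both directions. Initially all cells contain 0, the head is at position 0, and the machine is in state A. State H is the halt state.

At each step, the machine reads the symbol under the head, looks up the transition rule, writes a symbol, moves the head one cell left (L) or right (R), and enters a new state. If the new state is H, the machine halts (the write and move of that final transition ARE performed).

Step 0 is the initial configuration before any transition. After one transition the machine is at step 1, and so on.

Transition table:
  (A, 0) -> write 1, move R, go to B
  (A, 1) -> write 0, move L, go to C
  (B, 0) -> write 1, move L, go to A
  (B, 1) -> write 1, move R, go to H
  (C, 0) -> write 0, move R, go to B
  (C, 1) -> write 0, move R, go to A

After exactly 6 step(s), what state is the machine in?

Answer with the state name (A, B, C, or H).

Step 1: in state A at pos 0, read 0 -> (A,0)->write 1,move R,goto B. Now: state=B, head=1, tape[-1..2]=0100 (head:   ^)
Step 2: in state B at pos 1, read 0 -> (B,0)->write 1,move L,goto A. Now: state=A, head=0, tape[-1..2]=0110 (head:  ^)
Step 3: in state A at pos 0, read 1 -> (A,1)->write 0,move L,goto C. Now: state=C, head=-1, tape[-2..2]=00010 (head:  ^)
Step 4: in state C at pos -1, read 0 -> (C,0)->write 0,move R,goto B. Now: state=B, head=0, tape[-2..2]=00010 (head:   ^)
Step 5: in state B at pos 0, read 0 -> (B,0)->write 1,move L,goto A. Now: state=A, head=-1, tape[-2..2]=00110 (head:  ^)
Step 6: in state A at pos -1, read 0 -> (A,0)->write 1,move R,goto B. Now: state=B, head=0, tape[-2..2]=01110 (head:   ^)

Answer: B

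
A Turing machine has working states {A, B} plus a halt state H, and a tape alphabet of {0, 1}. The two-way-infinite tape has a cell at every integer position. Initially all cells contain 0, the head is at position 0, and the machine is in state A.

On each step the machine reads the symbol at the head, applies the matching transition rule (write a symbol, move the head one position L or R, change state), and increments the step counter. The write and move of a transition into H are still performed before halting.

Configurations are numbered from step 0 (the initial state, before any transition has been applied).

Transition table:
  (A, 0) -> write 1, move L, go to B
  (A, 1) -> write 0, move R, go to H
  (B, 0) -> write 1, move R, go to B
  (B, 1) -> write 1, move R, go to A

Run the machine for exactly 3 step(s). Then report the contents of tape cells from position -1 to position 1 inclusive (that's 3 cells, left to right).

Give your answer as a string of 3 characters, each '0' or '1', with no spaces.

Step 1: in state A at pos 0, read 0 -> (A,0)->write 1,move L,goto B. Now: state=B, head=-1, tape[-2..1]=0010 (head:  ^)
Step 2: in state B at pos -1, read 0 -> (B,0)->write 1,move R,goto B. Now: state=B, head=0, tape[-2..1]=0110 (head:   ^)
Step 3: in state B at pos 0, read 1 -> (B,1)->write 1,move R,goto A. Now: state=A, head=1, tape[-2..2]=01100 (head:    ^)

Answer: 110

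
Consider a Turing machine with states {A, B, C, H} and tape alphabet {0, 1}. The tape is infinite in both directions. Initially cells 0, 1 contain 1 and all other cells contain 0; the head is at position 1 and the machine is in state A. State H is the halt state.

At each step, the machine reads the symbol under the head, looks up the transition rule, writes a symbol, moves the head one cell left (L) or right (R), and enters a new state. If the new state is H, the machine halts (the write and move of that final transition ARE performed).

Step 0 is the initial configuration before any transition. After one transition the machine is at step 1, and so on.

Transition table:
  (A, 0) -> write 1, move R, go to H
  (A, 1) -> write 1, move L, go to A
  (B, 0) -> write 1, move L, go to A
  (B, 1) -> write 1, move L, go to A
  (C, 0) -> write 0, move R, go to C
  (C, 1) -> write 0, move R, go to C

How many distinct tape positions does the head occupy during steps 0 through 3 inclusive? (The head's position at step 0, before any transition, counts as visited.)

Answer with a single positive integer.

Step 1: in state A at pos 1, read 1 -> (A,1)->write 1,move L,goto A. Now: state=A, head=0, tape[-1..2]=0110 (head:  ^)
Step 2: in state A at pos 0, read 1 -> (A,1)->write 1,move L,goto A. Now: state=A, head=-1, tape[-2..2]=00110 (head:  ^)
Step 3: in state A at pos -1, read 0 -> (A,0)->write 1,move R,goto H. Now: state=H, head=0, tape[-2..2]=01110 (head:   ^)
Head positions at steps 0..3: starting at 1, distinct positions visited = {-1, 0, 1} -> 3 position(s)

Answer: 3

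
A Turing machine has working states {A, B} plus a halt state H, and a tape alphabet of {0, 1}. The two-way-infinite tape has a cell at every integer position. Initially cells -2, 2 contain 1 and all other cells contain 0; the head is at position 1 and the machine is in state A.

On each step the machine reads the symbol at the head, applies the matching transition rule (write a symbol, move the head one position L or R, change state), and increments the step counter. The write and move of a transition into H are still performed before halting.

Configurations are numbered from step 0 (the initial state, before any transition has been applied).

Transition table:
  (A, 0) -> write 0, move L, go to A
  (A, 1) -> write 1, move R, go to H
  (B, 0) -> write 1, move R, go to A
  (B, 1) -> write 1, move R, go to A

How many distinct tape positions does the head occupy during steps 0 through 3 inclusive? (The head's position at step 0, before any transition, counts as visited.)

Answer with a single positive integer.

Answer: 4

Derivation:
Step 1: in state A at pos 1, read 0 -> (A,0)->write 0,move L,goto A. Now: state=A, head=0, tape[-3..3]=0100010 (head:    ^)
Step 2: in state A at pos 0, read 0 -> (A,0)->write 0,move L,goto A. Now: state=A, head=-1, tape[-3..3]=0100010 (head:   ^)
Step 3: in state A at pos -1, read 0 -> (A,0)->write 0,move L,goto A. Now: state=A, head=-2, tape[-3..3]=0100010 (head:  ^)
Head positions at steps 0..3: starting at 1, distinct positions visited = {-2, -1, 0, 1} -> 4 position(s)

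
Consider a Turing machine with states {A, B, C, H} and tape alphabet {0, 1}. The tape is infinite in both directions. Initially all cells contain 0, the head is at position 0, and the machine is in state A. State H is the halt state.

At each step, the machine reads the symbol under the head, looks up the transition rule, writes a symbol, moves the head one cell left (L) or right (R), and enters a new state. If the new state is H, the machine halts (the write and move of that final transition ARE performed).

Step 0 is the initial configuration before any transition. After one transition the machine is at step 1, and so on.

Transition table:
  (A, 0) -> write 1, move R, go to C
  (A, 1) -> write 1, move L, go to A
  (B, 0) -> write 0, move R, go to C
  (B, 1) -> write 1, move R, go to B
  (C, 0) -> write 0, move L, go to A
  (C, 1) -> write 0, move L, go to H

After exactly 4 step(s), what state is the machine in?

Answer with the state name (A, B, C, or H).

Answer: C

Derivation:
Step 1: in state A at pos 0, read 0 -> (A,0)->write 1,move R,goto C. Now: state=C, head=1, tape[-1..2]=0100 (head:   ^)
Step 2: in state C at pos 1, read 0 -> (C,0)->write 0,move L,goto A. Now: state=A, head=0, tape[-1..2]=0100 (head:  ^)
Step 3: in state A at pos 0, read 1 -> (A,1)->write 1,move L,goto A. Now: state=A, head=-1, tape[-2..2]=00100 (head:  ^)
Step 4: in state A at pos -1, read 0 -> (A,0)->write 1,move R,goto C. Now: state=C, head=0, tape[-2..2]=01100 (head:   ^)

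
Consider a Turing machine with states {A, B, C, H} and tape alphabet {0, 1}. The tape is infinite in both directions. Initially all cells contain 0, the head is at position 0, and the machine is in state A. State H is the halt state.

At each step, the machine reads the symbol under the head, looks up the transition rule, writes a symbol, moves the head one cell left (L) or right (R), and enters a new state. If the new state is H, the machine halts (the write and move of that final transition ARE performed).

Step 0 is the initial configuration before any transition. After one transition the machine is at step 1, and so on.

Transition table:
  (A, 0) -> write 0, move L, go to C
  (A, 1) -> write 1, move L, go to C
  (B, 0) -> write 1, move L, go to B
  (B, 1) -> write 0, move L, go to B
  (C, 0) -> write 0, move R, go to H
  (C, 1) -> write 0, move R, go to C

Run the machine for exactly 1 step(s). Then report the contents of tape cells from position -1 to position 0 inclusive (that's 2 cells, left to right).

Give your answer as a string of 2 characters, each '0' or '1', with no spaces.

Answer: 00

Derivation:
Step 1: in state A at pos 0, read 0 -> (A,0)->write 0,move L,goto C. Now: state=C, head=-1, tape[-2..1]=0000 (head:  ^)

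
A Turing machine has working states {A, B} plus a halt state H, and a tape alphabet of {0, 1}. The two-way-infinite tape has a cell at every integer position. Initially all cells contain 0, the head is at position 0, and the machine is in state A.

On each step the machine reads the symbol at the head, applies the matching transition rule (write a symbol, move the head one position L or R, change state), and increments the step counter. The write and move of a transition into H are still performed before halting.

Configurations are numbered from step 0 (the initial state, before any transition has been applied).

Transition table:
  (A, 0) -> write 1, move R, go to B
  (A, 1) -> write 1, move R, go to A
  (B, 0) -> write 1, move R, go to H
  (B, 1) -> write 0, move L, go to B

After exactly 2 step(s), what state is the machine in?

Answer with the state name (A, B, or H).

Answer: H

Derivation:
Step 1: in state A at pos 0, read 0 -> (A,0)->write 1,move R,goto B. Now: state=B, head=1, tape[-1..2]=0100 (head:   ^)
Step 2: in state B at pos 1, read 0 -> (B,0)->write 1,move R,goto H. Now: state=H, head=2, tape[-1..3]=01100 (head:    ^)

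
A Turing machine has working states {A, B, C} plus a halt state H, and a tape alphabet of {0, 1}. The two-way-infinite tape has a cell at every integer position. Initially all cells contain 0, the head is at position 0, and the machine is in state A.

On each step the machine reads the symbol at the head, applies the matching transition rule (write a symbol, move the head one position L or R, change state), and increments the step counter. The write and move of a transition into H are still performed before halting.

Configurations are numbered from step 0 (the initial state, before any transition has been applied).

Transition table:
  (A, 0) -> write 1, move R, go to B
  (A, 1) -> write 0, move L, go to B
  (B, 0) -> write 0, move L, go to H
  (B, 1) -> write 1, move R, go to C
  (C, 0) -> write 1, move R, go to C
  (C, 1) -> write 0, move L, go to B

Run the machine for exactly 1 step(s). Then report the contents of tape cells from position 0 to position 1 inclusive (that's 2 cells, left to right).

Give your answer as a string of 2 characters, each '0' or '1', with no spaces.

Step 1: in state A at pos 0, read 0 -> (A,0)->write 1,move R,goto B. Now: state=B, head=1, tape[-1..2]=0100 (head:   ^)

Answer: 10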